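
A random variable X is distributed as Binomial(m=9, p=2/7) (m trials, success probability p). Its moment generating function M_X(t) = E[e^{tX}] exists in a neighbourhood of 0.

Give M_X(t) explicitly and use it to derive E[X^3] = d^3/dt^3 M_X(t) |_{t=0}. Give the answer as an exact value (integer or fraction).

E[X^3] = M′′′(0) = 1566/49

M_X(t) = (2*e^(t)/7 + 5/7)^9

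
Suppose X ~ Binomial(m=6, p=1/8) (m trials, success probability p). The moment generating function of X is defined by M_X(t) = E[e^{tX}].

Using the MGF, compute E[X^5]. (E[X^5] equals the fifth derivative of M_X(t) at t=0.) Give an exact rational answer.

M_X(t) = (e^(t)/8 + 7/8)^6
M′(t) = 3*e^(6*t)/131072 + 105*e^(5*t)/131072 + 735*e^(4*t)/65536 + 5145*e^(3*t)/65536 + 36015*e^(2*t)/131072 + 50421*e^(t)/131072
M′′(t) = 9*e^(6*t)/65536 + 525*e^(5*t)/131072 + 735*e^(4*t)/16384 + 15435*e^(3*t)/65536 + 36015*e^(2*t)/65536 + 50421*e^(t)/131072
M′′′(t) = 27*e^(6*t)/32768 + 2625*e^(5*t)/131072 + 735*e^(4*t)/4096 + 46305*e^(3*t)/65536 + 36015*e^(2*t)/32768 + 50421*e^(t)/131072
M′′′′(t) = 81*e^(6*t)/16384 + 13125*e^(5*t)/131072 + 735*e^(4*t)/1024 + 138915*e^(3*t)/65536 + 36015*e^(2*t)/16384 + 50421*e^(t)/131072
M′′′′′(t) = 243*e^(6*t)/8192 + 65625*e^(5*t)/131072 + 735*e^(4*t)/256 + 416745*e^(3*t)/65536 + 36015*e^(2*t)/8192 + 50421*e^(t)/131072

E[X^5] = M′′′′′(0) = 29781/2048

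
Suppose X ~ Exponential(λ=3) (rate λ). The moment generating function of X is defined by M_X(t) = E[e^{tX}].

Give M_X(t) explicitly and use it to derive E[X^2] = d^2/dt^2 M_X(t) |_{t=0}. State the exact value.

E[X^2] = M′′(0) = 2/9

M_X(t) = 3/(3 - t)
M′(t) = 3/(t^2 - 6*t + 9)
M′′(t) = -6/(t^3 - 9*t^2 + 27*t - 27)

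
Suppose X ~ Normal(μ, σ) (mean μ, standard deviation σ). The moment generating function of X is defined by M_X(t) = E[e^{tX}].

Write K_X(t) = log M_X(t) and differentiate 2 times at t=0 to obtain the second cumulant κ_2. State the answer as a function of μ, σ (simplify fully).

κ_2 = K^(2)(0) = σ^2

M_X(t) = e^(μ*t + σ^2*t^2/2)
K_X(t) = log M_X(t) = μ*t + σ^2*t^2/2
K^(2)(t) = σ^2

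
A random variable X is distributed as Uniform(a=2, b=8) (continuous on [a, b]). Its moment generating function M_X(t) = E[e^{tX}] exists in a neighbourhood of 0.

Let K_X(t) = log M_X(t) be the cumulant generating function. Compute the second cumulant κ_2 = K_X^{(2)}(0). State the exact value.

κ_2 = K^(2)(0) = 3

M_X(t) = (e^(8*t) - e^(2*t))/(6*t)
K_X(t) = log M_X(t) = -log(t) + log(e^(8*t) - e^(2*t)) - log(6)
K^(2)(t) = (-36*t^2*e^(6*t) + e^(12*t) - 2*e^(6*t) + 1)/(t^2*e^(12*t) - 2*t^2*e^(6*t) + t^2)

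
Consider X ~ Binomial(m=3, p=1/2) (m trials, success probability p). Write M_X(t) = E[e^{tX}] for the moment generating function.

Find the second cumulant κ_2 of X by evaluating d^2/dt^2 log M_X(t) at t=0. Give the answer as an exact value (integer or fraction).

κ_2 = d^2K/dt^2 |_{t=0} = 3/4

M_X(t) = (e^(t)/2 + 1/2)^3
K_X(t) = log M_X(t) = 3*log(e^(t)/2 + 1/2)
dK/dt = 3*e^(t)/(e^(t) + 1)
d^2K/dt^2 = 3*e^(t)/(e^(2*t) + 2*e^(t) + 1)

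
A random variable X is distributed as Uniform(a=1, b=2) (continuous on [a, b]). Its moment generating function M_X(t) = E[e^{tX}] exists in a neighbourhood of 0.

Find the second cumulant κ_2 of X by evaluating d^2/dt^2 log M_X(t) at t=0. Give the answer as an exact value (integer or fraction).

κ_2 = K′′(0) = 1/12

M_X(t) = (e^(2*t) - e^(t))/t
K_X(t) = log M_X(t) = -log(t) + log(e^(2*t) - e^(t))
K′(t) = (2*t*e^(t) - t - e^(t) + 1)/(t*e^(t) - t)
K′′(t) = (-t^2*e^(t) + e^(2*t) - 2*e^(t) + 1)/(t^2*e^(2*t) - 2*t^2*e^(t) + t^2)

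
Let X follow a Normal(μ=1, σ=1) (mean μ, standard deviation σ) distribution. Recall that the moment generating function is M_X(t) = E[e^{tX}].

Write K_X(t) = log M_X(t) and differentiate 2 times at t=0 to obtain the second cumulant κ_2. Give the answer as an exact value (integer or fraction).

κ_2 = d^2K/dt^2 |_{t=0} = 1

M_X(t) = e^(t^2/2 + t)
K_X(t) = log M_X(t) = t^2/2 + t
dK/dt = t + 1
d^2K/dt^2 = 1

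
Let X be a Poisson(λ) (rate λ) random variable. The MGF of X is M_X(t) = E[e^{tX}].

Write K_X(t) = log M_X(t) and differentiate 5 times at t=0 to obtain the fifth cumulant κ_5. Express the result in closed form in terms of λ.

κ_5 = D^5[K](0) = λ

M_X(t) = e^(λ*(e^(t) - 1))
K_X(t) = log M_X(t) = λ*(e^(t) - 1)
D^5[K](t) = λ*e^(t)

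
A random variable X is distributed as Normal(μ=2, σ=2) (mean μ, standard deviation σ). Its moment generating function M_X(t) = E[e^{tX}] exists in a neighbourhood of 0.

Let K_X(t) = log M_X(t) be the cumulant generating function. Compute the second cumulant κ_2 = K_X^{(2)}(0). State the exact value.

M_X(t) = e^(2*t^2 + 2*t)
K_X(t) = log M_X(t) = 2*t^2 + 2*t
D^2[K](t) = 4

κ_2 = D^2[K](0) = 4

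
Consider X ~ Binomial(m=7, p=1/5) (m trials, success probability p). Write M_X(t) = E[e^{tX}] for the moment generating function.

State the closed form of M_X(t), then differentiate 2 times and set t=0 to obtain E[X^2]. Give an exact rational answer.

E[X^2] = M^(2)(0) = 77/25

M_X(t) = (e^(t)/5 + 4/5)^7
M^(2)(t) = 49*e^(7*t)/78125 + 1008*e^(6*t)/78125 + 336*e^(5*t)/3125 + 7168*e^(4*t)/15625 + 16128*e^(3*t)/15625 + 86016*e^(2*t)/78125 + 28672*e^(t)/78125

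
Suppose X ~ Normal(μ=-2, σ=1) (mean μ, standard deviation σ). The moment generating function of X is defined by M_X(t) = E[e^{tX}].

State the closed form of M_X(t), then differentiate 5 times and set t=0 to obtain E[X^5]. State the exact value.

E[X^5] = d^5M/dt^5 |_{t=0} = -142

M_X(t) = e^(t^2/2 - 2*t)
dM/dt = t*e^(-2*t)*e^(t^2/2) - 2*e^(-2*t)*e^(t^2/2)
d^2M/dt^2 = (t^2*e^(t^2/2) - 4*t*e^(t^2/2) + 5*e^(t^2/2))*e^(-2*t)
d^3M/dt^3 = (t^3*e^(t^2/2) - 6*t^2*e^(t^2/2) + 15*t*e^(t^2/2) - 14*e^(t^2/2))*e^(-2*t)
d^4M/dt^4 = (t^4*e^(t^2/2) - 8*t^3*e^(t^2/2) + 30*t^2*e^(t^2/2) - 56*t*e^(t^2/2) + 43*e^(t^2/2))*e^(-2*t)
d^5M/dt^5 = (t^5*e^(t^2/2) - 10*t^4*e^(t^2/2) + 50*t^3*e^(t^2/2) - 140*t^2*e^(t^2/2) + 215*t*e^(t^2/2) - 142*e^(t^2/2))*e^(-2*t)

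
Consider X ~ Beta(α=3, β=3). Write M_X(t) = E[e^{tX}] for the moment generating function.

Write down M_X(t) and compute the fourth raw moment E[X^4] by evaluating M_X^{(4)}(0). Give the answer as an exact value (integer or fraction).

E[X^4] = D^4[M](0) = 5/42

M_X(t) = ₁F₁(3; 6; t)
D^4[M](t) = 5*₁F₁(7; 10; t)/42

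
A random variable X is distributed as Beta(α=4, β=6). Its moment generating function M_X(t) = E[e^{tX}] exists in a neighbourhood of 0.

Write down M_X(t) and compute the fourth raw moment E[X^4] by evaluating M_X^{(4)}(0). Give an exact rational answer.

E[X^4] = D^4[M](0) = 7/143

M_X(t) = ₁F₁(4; 10; t)
D^4[M](t) = 7*₁F₁(8; 14; t)/143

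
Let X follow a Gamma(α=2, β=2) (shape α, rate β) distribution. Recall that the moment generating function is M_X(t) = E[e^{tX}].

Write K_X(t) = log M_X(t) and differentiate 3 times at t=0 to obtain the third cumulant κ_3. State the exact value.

M_X(t) = 4/(2 - t)^2
K_X(t) = log M_X(t) = -2*log(2 - t) + 2*log(2)
D^3[K](t) = -4/(t^3 - 6*t^2 + 12*t - 8)

κ_3 = D^3[K](0) = 1/2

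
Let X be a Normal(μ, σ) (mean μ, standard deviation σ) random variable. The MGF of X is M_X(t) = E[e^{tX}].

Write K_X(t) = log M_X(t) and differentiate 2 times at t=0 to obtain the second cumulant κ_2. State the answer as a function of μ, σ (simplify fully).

κ_2 = D^2[K](0) = σ^2

M_X(t) = e^(μ*t + σ^2*t^2/2)
K_X(t) = log M_X(t) = μ*t + σ^2*t^2/2
D^2[K](t) = σ^2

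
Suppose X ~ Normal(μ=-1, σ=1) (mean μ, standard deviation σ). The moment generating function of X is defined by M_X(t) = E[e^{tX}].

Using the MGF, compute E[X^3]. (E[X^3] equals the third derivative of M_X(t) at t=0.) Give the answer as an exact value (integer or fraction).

M_X(t) = e^(t^2/2 - t)
M′(t) = t*e^(-t)*e^(t^2/2) - e^(-t)*e^(t^2/2)
M′′(t) = (t^2*e^(t^2/2) - 2*t*e^(t^2/2) + 2*e^(t^2/2))*e^(-t)
M′′′(t) = (t^3*e^(t^2/2) - 3*t^2*e^(t^2/2) + 6*t*e^(t^2/2) - 4*e^(t^2/2))*e^(-t)

E[X^3] = M′′′(0) = -4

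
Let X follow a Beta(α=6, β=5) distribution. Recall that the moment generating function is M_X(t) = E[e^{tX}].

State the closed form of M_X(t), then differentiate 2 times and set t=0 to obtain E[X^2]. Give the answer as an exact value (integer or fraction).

M_X(t) = ₁F₁(6; 11; t)
M^(2)(t) = 7*₁F₁(8; 13; t)/22

E[X^2] = M^(2)(0) = 7/22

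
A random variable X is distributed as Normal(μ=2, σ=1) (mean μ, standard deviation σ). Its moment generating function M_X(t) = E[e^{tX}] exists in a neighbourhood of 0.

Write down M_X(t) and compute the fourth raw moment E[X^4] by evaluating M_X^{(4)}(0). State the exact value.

E[X^4] = M′′′′(0) = 43

M_X(t) = e^(t^2/2 + 2*t)
M′(t) = t*e^(2*t)*e^(t^2/2) + 2*e^(2*t)*e^(t^2/2)
M′′(t) = t^2*e^(2*t)*e^(t^2/2) + 4*t*e^(2*t)*e^(t^2/2) + 5*e^(2*t)*e^(t^2/2)
M′′′(t) = t^3*e^(2*t)*e^(t^2/2) + 6*t^2*e^(2*t)*e^(t^2/2) + 15*t*e^(2*t)*e^(t^2/2) + 14*e^(2*t)*e^(t^2/2)
M′′′′(t) = t^4*e^(2*t)*e^(t^2/2) + 8*t^3*e^(2*t)*e^(t^2/2) + 30*t^2*e^(2*t)*e^(t^2/2) + 56*t*e^(2*t)*e^(t^2/2) + 43*e^(2*t)*e^(t^2/2)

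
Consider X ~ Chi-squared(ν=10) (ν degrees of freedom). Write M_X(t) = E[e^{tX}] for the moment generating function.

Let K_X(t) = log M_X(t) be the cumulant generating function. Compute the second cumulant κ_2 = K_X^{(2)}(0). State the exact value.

κ_2 = D^2[K](0) = 20

M_X(t) = (1 - 2*t)^(-5)
K_X(t) = log M_X(t) = -5*log(1 - 2*t)
D^2[K](t) = 20/(4*t^2 - 4*t + 1)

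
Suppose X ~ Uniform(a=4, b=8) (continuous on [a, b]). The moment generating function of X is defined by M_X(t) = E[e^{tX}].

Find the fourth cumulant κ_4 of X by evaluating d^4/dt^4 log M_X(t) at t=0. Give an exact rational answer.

M_X(t) = (e^(8*t) - e^(4*t))/(4*t)
K_X(t) = log M_X(t) = -log(t) + log(e^(8*t) - e^(4*t)) - 2*log(2)
K′(t) = (8*t*e^(4*t) - 4*t - e^(4*t) + 1)/(t*e^(4*t) - t)
K′′(t) = (-16*t^2*e^(4*t) + e^(8*t) - 2*e^(4*t) + 1)/(t^2*e^(8*t) - 2*t^2*e^(4*t) + t^2)
K′′′(t) = (64*t^3*e^(8*t) + 64*t^3*e^(4*t) - 2*e^(12*t) + 6*e^(8*t) - 6*e^(4*t) + 2)/(t^3*e^(12*t) - 3*t^3*e^(8*t) + 3*t^3*e^(4*t) - t^3)

κ_4 = K′′′′(0) = -32/15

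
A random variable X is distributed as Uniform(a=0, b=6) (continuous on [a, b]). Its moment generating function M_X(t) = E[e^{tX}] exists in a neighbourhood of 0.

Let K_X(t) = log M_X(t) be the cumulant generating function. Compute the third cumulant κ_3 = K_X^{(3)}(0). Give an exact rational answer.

M_X(t) = (e^(6*t) - 1)/(6*t)
K_X(t) = log M_X(t) = -log(t) + log(e^(6*t) - 1) - log(6)
D^3[K](t) = (216*t^3*e^(12*t) + 216*t^3*e^(6*t) - 2*e^(18*t) + 6*e^(12*t) - 6*e^(6*t) + 2)/(t^3*e^(18*t) - 3*t^3*e^(12*t) + 3*t^3*e^(6*t) - t^3)

κ_3 = D^3[K](0) = 0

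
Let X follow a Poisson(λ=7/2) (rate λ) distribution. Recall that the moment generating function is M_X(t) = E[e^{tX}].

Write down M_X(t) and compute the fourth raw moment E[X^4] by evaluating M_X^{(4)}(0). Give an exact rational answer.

M_X(t) = e^(7*e^(t)/2 - 7/2)
D^4[M](t) = (2401*e^(4*t)*e^(7*e^(t)/2) + 4116*e^(3*t)*e^(7*e^(t)/2) + 1372*e^(2*t)*e^(7*e^(t)/2) + 56*e^(t)*e^(7*e^(t)/2))*e^(-7/2)/16

E[X^4] = D^4[M](0) = 7945/16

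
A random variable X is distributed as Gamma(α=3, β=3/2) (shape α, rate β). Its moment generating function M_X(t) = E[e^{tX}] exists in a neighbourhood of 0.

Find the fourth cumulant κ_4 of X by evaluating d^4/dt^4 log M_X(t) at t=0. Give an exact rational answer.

κ_4 = d^4K/dt^4 |_{t=0} = 32/9

M_X(t) = 27/(8*(3/2 - t)^3)
K_X(t) = log M_X(t) = -3*log(3/2 - t) - 3*log(2) + 3*log(3)
dK/dt = -6/(2*t - 3)
d^2K/dt^2 = 12/(4*t^2 - 12*t + 9)
d^3K/dt^3 = -48/(8*t^3 - 36*t^2 + 54*t - 27)
d^4K/dt^4 = 288/(16*t^4 - 96*t^3 + 216*t^2 - 216*t + 81)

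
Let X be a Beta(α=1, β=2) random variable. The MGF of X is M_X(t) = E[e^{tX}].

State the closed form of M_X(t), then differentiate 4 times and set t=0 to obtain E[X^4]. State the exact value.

M_X(t) = ₁F₁(1; 3; t)
M^(4)(t) = ₁F₁(5; 7; t)/15

E[X^4] = M^(4)(0) = 1/15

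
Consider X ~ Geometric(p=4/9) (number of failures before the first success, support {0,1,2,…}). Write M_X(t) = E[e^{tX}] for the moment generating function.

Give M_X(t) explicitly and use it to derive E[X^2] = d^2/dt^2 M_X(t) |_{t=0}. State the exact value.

E[X^2] = M^(2)(0) = 35/8

M_X(t) = 4/(9*(1 - 5*e^(t)/9))
M^(2)(t) = (-100*e^(2*t) - 180*e^(t))/(125*e^(3*t) - 675*e^(2*t) + 1215*e^(t) - 729)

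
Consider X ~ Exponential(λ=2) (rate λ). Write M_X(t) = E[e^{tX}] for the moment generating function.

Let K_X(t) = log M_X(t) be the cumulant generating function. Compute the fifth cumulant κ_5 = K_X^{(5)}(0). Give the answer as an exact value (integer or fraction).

κ_5 = K^(5)(0) = 3/4

M_X(t) = 2/(2 - t)
K_X(t) = log M_X(t) = -log(2 - t) + log(2)
K^(5)(t) = -24/(t^5 - 10*t^4 + 40*t^3 - 80*t^2 + 80*t - 32)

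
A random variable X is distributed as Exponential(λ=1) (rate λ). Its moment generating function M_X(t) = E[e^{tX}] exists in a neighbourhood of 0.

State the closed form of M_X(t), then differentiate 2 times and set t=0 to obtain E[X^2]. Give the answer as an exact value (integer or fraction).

E[X^2] = M^(2)(0) = 2

M_X(t) = 1/(1 - t)
M^(2)(t) = -2/(t^3 - 3*t^2 + 3*t - 1)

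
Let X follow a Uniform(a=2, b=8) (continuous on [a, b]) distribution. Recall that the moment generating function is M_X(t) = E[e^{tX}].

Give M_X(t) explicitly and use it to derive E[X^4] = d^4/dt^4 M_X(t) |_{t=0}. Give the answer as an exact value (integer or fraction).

E[X^4] = d^4M/dt^4 |_{t=0} = 5456/5

M_X(t) = (e^(8*t) - e^(2*t))/(6*t)
dM/dt = (8*t*e^(8*t) - 2*t*e^(2*t) - e^(8*t) + e^(2*t))/(6*t^2)
d^2M/dt^2 = (32*t^2*e^(8*t) - 2*t^2*e^(2*t) - 8*t*e^(8*t) + 2*t*e^(2*t) + e^(8*t) - e^(2*t))/(3*t^3)
d^3M/dt^3 = (256*t^3*e^(8*t) - 4*t^3*e^(2*t) - 96*t^2*e^(8*t) + 6*t^2*e^(2*t) + 24*t*e^(8*t) - 6*t*e^(2*t) - 3*e^(8*t) + 3*e^(2*t))/(3*t^4)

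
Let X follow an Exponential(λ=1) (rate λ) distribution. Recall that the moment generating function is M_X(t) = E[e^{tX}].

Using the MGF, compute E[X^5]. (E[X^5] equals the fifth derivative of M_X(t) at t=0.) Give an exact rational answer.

E[X^5] = D^5[M](0) = 120

M_X(t) = 1/(1 - t)
D^5[M](t) = 120/(t^6 - 6*t^5 + 15*t^4 - 20*t^3 + 15*t^2 - 6*t + 1)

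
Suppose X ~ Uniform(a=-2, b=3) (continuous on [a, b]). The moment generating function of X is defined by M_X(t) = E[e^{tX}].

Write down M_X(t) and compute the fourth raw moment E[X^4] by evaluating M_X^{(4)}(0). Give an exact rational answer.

M_X(t) = (e^(3*t) - e^(-2*t))/(5*t)
dM/dt = (3*t*e^(5*t) + 2*t - e^(5*t) + 1)*e^(-2*t)/(5*t^2)
d^2M/dt^2 = (9*t^2*e^(5*t) - 4*t^2 - 6*t*e^(5*t) - 4*t + 2*e^(5*t) - 2)*e^(-2*t)/(5*t^3)
d^3M/dt^3 = (27*t^3*e^(5*t) + 8*t^3 - 27*t^2*e^(5*t) + 12*t^2 + 18*t*e^(5*t) + 12*t - 6*e^(5*t) + 6)*e^(-2*t)/(5*t^4)
d^4M/dt^4 = (81*t^4*e^(5*t) - 16*t^4 - 108*t^3*e^(5*t) - 32*t^3 + 108*t^2*e^(5*t) - 48*t^2 - 72*t*e^(5*t) - 48*t + 24*e^(5*t) - 24)*e^(-2*t)/(5*t^5)

E[X^4] = d^4M/dt^4 |_{t=0} = 11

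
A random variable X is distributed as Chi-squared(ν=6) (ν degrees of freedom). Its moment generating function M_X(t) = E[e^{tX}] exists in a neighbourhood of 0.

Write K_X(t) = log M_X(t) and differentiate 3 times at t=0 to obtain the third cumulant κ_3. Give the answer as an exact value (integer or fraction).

M_X(t) = (1 - 2*t)^(-3)
K_X(t) = log M_X(t) = -3*log(1 - 2*t)
dK/dt = -6/(2*t - 1)
d^2K/dt^2 = 12/(4*t^2 - 4*t + 1)
d^3K/dt^3 = -48/(8*t^3 - 12*t^2 + 6*t - 1)

κ_3 = d^3K/dt^3 |_{t=0} = 48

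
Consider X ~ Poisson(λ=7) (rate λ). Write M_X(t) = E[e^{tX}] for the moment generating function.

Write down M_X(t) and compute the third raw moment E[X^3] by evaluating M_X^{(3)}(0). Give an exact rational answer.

M_X(t) = e^(7*e^(t) - 7)
M^(3)(t) = (343*e^(3*t)*e^(7*e^(t)) + 147*e^(2*t)*e^(7*e^(t)) + 7*e^(t)*e^(7*e^(t)))*e^(-7)

E[X^3] = M^(3)(0) = 497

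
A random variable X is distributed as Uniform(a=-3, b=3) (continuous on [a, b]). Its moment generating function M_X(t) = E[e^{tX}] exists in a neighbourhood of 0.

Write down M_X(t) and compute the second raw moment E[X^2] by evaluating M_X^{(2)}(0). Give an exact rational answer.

E[X^2] = M^(2)(0) = 3

M_X(t) = (e^(3*t) - e^(-3*t))/(6*t)
M^(2)(t) = (9*t^2*e^(6*t) - 9*t^2 - 6*t*e^(6*t) - 6*t + 2*e^(6*t) - 2)*e^(-3*t)/(6*t^3)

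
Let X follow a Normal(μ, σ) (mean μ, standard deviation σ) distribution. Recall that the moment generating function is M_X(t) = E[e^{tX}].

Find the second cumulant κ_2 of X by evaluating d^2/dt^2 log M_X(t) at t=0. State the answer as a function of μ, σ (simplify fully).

κ_2 = K^(2)(0) = σ^2

M_X(t) = e^(μ*t + σ^2*t^2/2)
K_X(t) = log M_X(t) = μ*t + σ^2*t^2/2
K^(2)(t) = σ^2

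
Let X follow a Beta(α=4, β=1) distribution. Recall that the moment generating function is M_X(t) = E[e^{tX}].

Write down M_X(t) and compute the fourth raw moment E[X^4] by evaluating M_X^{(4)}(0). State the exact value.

M_X(t) = ₁F₁(4; 5; t)
M′(t) = 4*₁F₁(5; 6; t)/5
M′′(t) = 2*₁F₁(6; 7; t)/3
M′′′(t) = 4*₁F₁(7; 8; t)/7
M′′′′(t) = ₁F₁(8; 9; t)/2

E[X^4] = M′′′′(0) = 1/2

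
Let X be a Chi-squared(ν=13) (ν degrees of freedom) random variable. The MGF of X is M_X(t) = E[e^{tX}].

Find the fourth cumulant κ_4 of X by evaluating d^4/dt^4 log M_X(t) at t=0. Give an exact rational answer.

κ_4 = K′′′′(0) = 624

M_X(t) = (1 - 2*t)^(-13/2)
K_X(t) = log M_X(t) = -13*log(1 - 2*t)/2
K′(t) = -13/(2*t - 1)
K′′(t) = 26/(4*t^2 - 4*t + 1)
K′′′(t) = -104/(8*t^3 - 12*t^2 + 6*t - 1)
K′′′′(t) = 624/(16*t^4 - 32*t^3 + 24*t^2 - 8*t + 1)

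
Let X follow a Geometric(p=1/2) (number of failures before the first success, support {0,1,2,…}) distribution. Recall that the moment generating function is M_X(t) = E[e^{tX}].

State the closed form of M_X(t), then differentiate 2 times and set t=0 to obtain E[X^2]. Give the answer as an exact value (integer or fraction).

M_X(t) = 1/(2*(1 - e^(t)/2))
M′(t) = e^(t)/(e^(2*t) - 4*e^(t) + 4)
M′′(t) = (-e^(2*t) - 2*e^(t))/(e^(3*t) - 6*e^(2*t) + 12*e^(t) - 8)

E[X^2] = M′′(0) = 3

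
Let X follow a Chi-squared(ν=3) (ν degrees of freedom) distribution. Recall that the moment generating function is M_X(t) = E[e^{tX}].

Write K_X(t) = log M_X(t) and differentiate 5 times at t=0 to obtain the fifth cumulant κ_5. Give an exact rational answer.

κ_5 = D^5[K](0) = 1152

M_X(t) = (1 - 2*t)^(-3/2)
K_X(t) = log M_X(t) = -3*log(1 - 2*t)/2
D^5[K](t) = -1152/(32*t^5 - 80*t^4 + 80*t^3 - 40*t^2 + 10*t - 1)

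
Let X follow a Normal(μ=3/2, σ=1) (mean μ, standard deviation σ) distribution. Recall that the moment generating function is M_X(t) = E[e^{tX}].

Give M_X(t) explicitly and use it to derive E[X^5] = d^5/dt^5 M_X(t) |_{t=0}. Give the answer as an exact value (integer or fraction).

E[X^5] = M^(5)(0) = 2043/32

M_X(t) = e^(t^2/2 + 3*t/2)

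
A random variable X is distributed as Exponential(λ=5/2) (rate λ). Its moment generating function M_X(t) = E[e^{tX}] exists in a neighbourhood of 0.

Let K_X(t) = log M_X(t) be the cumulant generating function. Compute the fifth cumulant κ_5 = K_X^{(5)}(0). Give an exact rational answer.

κ_5 = D^5[K](0) = 768/3125

M_X(t) = 5/(2*(5/2 - t))
K_X(t) = log M_X(t) = -log(5/2 - t) - log(2) + log(5)
D^5[K](t) = -768/(32*t^5 - 400*t^4 + 2000*t^3 - 5000*t^2 + 6250*t - 3125)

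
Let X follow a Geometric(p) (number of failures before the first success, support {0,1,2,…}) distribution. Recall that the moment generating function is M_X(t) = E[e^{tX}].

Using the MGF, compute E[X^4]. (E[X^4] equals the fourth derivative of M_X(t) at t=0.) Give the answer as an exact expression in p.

E[X^4] = M′′′′(0) = 1 - 15/p + 50/p^2 - 60/p^3 + 24/p^4

M_X(t) = p/(-(1 - p)*e^(t) + 1)
M′(t) = (-p^2*e^(t) + p*e^(t))/(p^2*e^(2*t) - 2*p*e^(2*t) + 2*p*e^(t) + e^(2*t) - 2*e^(t) + 1)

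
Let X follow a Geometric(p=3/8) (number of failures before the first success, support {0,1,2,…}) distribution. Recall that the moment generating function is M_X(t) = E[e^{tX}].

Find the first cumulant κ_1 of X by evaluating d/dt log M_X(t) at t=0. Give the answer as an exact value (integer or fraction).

M_X(t) = 3/(8*(1 - 5*e^(t)/8))
K_X(t) = log M_X(t) = -log(1 - 5*e^(t)/8) - 3*log(2) + log(3)
D[K](t) = -5*e^(t)/(5*e^(t) - 8)

κ_1 = D[K](0) = 5/3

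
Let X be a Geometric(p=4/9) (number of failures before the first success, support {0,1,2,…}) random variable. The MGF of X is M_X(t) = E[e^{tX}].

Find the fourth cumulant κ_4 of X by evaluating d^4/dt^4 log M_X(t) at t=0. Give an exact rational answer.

M_X(t) = 4/(9*(1 - 5*e^(t)/9))
K_X(t) = log M_X(t) = -log(1 - 5*e^(t)/9) - 2*log(3) + 2*log(2)
K^(4)(t) = (1125*e^(3*t) + 8100*e^(2*t) + 3645*e^(t))/(625*e^(4*t) - 4500*e^(3*t) + 12150*e^(2*t) - 14580*e^(t) + 6561)

κ_4 = K^(4)(0) = 6435/128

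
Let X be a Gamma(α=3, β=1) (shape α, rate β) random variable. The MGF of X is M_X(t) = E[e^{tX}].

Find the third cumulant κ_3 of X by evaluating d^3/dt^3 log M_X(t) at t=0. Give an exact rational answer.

κ_3 = D^3[K](0) = 6

M_X(t) = (1 - t)^(-3)
K_X(t) = log M_X(t) = -3*log(1 - t)
D^3[K](t) = -6/(t^3 - 3*t^2 + 3*t - 1)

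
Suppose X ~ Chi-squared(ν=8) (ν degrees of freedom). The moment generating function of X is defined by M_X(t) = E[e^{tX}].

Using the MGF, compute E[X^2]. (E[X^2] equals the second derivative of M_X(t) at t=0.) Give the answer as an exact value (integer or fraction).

M_X(t) = (1 - 2*t)^(-4)
D^2[M](t) = 80/(64*t^6 - 192*t^5 + 240*t^4 - 160*t^3 + 60*t^2 - 12*t + 1)

E[X^2] = D^2[M](0) = 80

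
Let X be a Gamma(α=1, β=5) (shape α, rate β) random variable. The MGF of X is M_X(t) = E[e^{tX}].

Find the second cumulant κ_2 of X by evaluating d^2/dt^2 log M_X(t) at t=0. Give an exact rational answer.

M_X(t) = 5/(5 - t)
K_X(t) = log M_X(t) = -log(5 - t) + log(5)
dK/dt = -1/(t - 5)
d^2K/dt^2 = 1/(t^2 - 10*t + 25)

κ_2 = d^2K/dt^2 |_{t=0} = 1/25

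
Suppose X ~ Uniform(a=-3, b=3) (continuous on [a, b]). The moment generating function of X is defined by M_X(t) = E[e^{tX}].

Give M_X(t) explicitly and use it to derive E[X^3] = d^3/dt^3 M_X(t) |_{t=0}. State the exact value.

M_X(t) = (e^(3*t) - e^(-3*t))/(6*t)
dM/dt = (3*t*e^(6*t) + 3*t - e^(6*t) + 1)*e^(-3*t)/(6*t^2)
d^2M/dt^2 = (9*t^2*e^(6*t) - 9*t^2 - 6*t*e^(6*t) - 6*t + 2*e^(6*t) - 2)*e^(-3*t)/(6*t^3)
d^3M/dt^3 = (9*t^3*e^(6*t) + 9*t^3 - 9*t^2*e^(6*t) + 9*t^2 + 6*t*e^(6*t) + 6*t - 2*e^(6*t) + 2)*e^(-3*t)/(2*t^4)

E[X^3] = d^3M/dt^3 |_{t=0} = 0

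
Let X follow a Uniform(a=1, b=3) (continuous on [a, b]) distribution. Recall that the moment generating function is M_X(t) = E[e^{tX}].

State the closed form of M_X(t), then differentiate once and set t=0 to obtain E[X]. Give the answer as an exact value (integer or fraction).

E[X] = M′(0) = 2

M_X(t) = (e^(3*t) - e^(t))/(2*t)
M′(t) = (3*t*e^(3*t) - t*e^(t) - e^(3*t) + e^(t))/(2*t^2)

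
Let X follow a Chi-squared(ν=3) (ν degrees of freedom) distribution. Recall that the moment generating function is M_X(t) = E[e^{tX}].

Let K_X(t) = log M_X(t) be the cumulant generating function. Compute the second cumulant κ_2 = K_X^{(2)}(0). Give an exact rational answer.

κ_2 = K′′(0) = 6

M_X(t) = (1 - 2*t)^(-3/2)
K_X(t) = log M_X(t) = -3*log(1 - 2*t)/2
K′(t) = -3/(2*t - 1)
K′′(t) = 6/(4*t^2 - 4*t + 1)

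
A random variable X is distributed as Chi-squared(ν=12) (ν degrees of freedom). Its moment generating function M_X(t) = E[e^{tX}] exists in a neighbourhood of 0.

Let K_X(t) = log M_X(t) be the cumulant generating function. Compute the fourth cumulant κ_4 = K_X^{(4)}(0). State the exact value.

M_X(t) = (1 - 2*t)^(-6)
K_X(t) = log M_X(t) = -6*log(1 - 2*t)
K′(t) = -12/(2*t - 1)
K′′(t) = 24/(4*t^2 - 4*t + 1)
K′′′(t) = -96/(8*t^3 - 12*t^2 + 6*t - 1)
K′′′′(t) = 576/(16*t^4 - 32*t^3 + 24*t^2 - 8*t + 1)

κ_4 = K′′′′(0) = 576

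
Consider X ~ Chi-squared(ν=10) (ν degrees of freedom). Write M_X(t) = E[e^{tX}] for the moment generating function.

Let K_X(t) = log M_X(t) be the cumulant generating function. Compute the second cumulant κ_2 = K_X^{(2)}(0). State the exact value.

κ_2 = K′′(0) = 20

M_X(t) = (1 - 2*t)^(-5)
K_X(t) = log M_X(t) = -5*log(1 - 2*t)
K′(t) = -10/(2*t - 1)
K′′(t) = 20/(4*t^2 - 4*t + 1)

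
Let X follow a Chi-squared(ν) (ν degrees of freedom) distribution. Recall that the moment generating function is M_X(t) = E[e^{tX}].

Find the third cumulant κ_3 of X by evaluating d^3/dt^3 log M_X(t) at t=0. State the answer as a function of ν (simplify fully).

M_X(t) = (1 - 2*t)^(-ν/2)
K_X(t) = log M_X(t) = -ν*log(1 - 2*t)/2
D^3[K](t) = -8*ν/(8*t^3 - 12*t^2 + 6*t - 1)

κ_3 = D^3[K](0) = 8*ν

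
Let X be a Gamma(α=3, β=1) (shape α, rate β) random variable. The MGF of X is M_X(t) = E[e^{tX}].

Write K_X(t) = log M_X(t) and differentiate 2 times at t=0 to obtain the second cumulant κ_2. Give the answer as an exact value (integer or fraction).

M_X(t) = (1 - t)^(-3)
K_X(t) = log M_X(t) = -3*log(1 - t)
K^(2)(t) = 3/(t^2 - 2*t + 1)

κ_2 = K^(2)(0) = 3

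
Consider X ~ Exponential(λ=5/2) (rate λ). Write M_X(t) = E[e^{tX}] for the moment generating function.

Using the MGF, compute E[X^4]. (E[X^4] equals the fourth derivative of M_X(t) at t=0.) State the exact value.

E[X^4] = D^4[M](0) = 384/625

M_X(t) = 5/(2*(5/2 - t))
D^4[M](t) = -1920/(32*t^5 - 400*t^4 + 2000*t^3 - 5000*t^2 + 6250*t - 3125)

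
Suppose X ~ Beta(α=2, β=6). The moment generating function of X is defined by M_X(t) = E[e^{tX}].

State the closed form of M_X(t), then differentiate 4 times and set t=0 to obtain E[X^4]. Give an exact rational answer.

E[X^4] = M′′′′(0) = 1/66

M_X(t) = ₁F₁(2; 8; t)
M′(t) = ₁F₁(3; 9; t)/4
M′′(t) = ₁F₁(4; 10; t)/12
M′′′(t) = ₁F₁(5; 11; t)/30
M′′′′(t) = ₁F₁(6; 12; t)/66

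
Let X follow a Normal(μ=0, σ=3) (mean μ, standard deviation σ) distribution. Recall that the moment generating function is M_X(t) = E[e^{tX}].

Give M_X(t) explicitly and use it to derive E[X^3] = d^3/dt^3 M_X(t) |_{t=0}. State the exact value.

M_X(t) = e^(9*t^2/2)
dM/dt = 9*t*e^(9*t^2/2)
d^2M/dt^2 = 81*t^2*e^(9*t^2/2) + 9*e^(9*t^2/2)
d^3M/dt^3 = 729*t^3*e^(9*t^2/2) + 243*t*e^(9*t^2/2)

E[X^3] = d^3M/dt^3 |_{t=0} = 0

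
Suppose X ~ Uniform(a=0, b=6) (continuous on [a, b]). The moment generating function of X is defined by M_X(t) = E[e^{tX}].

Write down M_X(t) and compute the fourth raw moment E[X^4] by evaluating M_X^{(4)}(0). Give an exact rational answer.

E[X^4] = M′′′′(0) = 1296/5

M_X(t) = (e^(6*t) - 1)/(6*t)
M′(t) = (6*t*e^(6*t) - e^(6*t) + 1)/(6*t^2)
M′′(t) = (18*t^2*e^(6*t) - 6*t*e^(6*t) + e^(6*t) - 1)/(3*t^3)
M′′′(t) = (36*t^3*e^(6*t) - 18*t^2*e^(6*t) + 6*t*e^(6*t) - e^(6*t) + 1)/t^4
M′′′′(t) = (216*t^4*e^(6*t) - 144*t^3*e^(6*t) + 72*t^2*e^(6*t) - 24*t*e^(6*t) + 4*e^(6*t) - 4)/t^5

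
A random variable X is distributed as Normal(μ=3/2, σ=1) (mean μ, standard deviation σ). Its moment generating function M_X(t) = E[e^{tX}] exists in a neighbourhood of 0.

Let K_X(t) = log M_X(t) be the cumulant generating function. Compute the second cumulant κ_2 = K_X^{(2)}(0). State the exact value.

κ_2 = D^2[K](0) = 1

M_X(t) = e^(t^2/2 + 3*t/2)
K_X(t) = log M_X(t) = t^2/2 + 3*t/2
D^2[K](t) = 1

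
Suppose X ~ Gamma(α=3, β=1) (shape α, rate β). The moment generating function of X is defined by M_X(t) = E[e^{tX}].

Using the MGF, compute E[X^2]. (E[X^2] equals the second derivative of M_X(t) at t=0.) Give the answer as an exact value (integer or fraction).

E[X^2] = M^(2)(0) = 12

M_X(t) = (1 - t)^(-3)
M^(2)(t) = -12/(t^5 - 5*t^4 + 10*t^3 - 10*t^2 + 5*t - 1)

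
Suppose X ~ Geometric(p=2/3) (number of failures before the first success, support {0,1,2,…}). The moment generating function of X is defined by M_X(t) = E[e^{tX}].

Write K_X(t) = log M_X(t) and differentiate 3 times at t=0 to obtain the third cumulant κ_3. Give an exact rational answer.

κ_3 = D^3[K](0) = 3/2

M_X(t) = 2/(3*(1 - e^(t)/3))
K_X(t) = log M_X(t) = -log(1 - e^(t)/3) - log(3) + log(2)
D^3[K](t) = (-3*e^(2*t) - 9*e^(t))/(e^(3*t) - 9*e^(2*t) + 27*e^(t) - 27)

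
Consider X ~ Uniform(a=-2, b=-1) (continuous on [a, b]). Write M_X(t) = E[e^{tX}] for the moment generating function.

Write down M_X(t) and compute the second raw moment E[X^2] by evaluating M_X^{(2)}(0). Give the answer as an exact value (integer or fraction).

E[X^2] = M^(2)(0) = 7/3

M_X(t) = (e^(-t) - e^(-2*t))/t
M^(2)(t) = (t^2*e^(t) - 4*t^2 + 2*t*e^(t) - 4*t + 2*e^(t) - 2)*e^(-2*t)/t^3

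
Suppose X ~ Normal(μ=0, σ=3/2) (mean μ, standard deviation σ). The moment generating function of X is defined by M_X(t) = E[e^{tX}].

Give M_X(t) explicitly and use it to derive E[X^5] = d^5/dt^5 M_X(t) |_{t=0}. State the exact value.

E[X^5] = D^5[M](0) = 0

M_X(t) = e^(9*t^2/8)
D^5[M](t) = 59049*t^5*e^(9*t^2/8)/1024 + 32805*t^3*e^(9*t^2/8)/128 + 10935*t*e^(9*t^2/8)/64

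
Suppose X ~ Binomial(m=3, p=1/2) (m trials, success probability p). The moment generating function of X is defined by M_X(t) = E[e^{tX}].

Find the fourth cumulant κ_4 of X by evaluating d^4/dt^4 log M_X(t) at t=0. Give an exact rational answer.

κ_4 = K′′′′(0) = -3/8

M_X(t) = (e^(t)/2 + 1/2)^3
K_X(t) = log M_X(t) = 3*log(e^(t)/2 + 1/2)
K′(t) = 3*e^(t)/(e^(t) + 1)
K′′(t) = 3*e^(t)/(e^(2*t) + 2*e^(t) + 1)
K′′′(t) = (-3*e^(2*t) + 3*e^(t))/(e^(3*t) + 3*e^(2*t) + 3*e^(t) + 1)
K′′′′(t) = (3*e^(3*t) - 12*e^(2*t) + 3*e^(t))/(e^(4*t) + 4*e^(3*t) + 6*e^(2*t) + 4*e^(t) + 1)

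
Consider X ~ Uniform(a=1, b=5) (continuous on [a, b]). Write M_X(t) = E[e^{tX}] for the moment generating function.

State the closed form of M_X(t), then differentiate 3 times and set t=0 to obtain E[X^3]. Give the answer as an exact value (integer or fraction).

M_X(t) = (e^(5*t) - e^(t))/(4*t)
M^(3)(t) = (125*t^3*e^(5*t) - t^3*e^(t) - 75*t^2*e^(5*t) + 3*t^2*e^(t) + 30*t*e^(5*t) - 6*t*e^(t) - 6*e^(5*t) + 6*e^(t))/(4*t^4)

E[X^3] = M^(3)(0) = 39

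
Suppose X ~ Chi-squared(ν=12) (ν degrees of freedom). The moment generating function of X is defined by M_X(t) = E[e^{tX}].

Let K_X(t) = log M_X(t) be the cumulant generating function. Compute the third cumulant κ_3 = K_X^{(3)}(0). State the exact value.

κ_3 = d^3K/dt^3 |_{t=0} = 96

M_X(t) = (1 - 2*t)^(-6)
K_X(t) = log M_X(t) = -6*log(1 - 2*t)
dK/dt = -12/(2*t - 1)
d^2K/dt^2 = 24/(4*t^2 - 4*t + 1)
d^3K/dt^3 = -96/(8*t^3 - 12*t^2 + 6*t - 1)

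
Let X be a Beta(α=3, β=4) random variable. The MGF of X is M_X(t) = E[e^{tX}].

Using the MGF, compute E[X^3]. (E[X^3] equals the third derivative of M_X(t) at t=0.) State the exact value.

M_X(t) = ₁F₁(3; 7; t)
D^3[M](t) = 5*₁F₁(6; 10; t)/42

E[X^3] = D^3[M](0) = 5/42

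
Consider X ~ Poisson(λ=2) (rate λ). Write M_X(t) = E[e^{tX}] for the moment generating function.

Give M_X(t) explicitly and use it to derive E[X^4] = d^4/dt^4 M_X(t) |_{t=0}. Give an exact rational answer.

M_X(t) = e^(2*e^(t) - 2)
M′(t) = 2*e^(-2)*e^(t)*e^(2*e^(t))
M′′(t) = (4*e^(2*t)*e^(2*e^(t)) + 2*e^(t)*e^(2*e^(t)))*e^(-2)
M′′′(t) = (8*e^(3*t)*e^(2*e^(t)) + 12*e^(2*t)*e^(2*e^(t)) + 2*e^(t)*e^(2*e^(t)))*e^(-2)
M′′′′(t) = (16*e^(4*t)*e^(2*e^(t)) + 48*e^(3*t)*e^(2*e^(t)) + 28*e^(2*t)*e^(2*e^(t)) + 2*e^(t)*e^(2*e^(t)))*e^(-2)

E[X^4] = M′′′′(0) = 94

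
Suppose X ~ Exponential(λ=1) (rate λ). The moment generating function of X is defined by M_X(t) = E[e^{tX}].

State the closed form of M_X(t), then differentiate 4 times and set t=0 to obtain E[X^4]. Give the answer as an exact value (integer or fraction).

E[X^4] = M′′′′(0) = 24

M_X(t) = 1/(1 - t)
M′(t) = 1/(t^2 - 2*t + 1)
M′′(t) = -2/(t^3 - 3*t^2 + 3*t - 1)
M′′′(t) = 6/(t^4 - 4*t^3 + 6*t^2 - 4*t + 1)
M′′′′(t) = -24/(t^5 - 5*t^4 + 10*t^3 - 10*t^2 + 5*t - 1)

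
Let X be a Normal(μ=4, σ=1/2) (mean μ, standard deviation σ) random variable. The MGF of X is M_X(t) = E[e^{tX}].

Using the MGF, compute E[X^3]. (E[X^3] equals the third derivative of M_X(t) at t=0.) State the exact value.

E[X^3] = M′′′(0) = 67

M_X(t) = e^(t^2/8 + 4*t)
M′(t) = t*e^(4*t)*e^(t^2/8)/4 + 4*e^(4*t)*e^(t^2/8)
M′′(t) = t^2*e^(4*t)*e^(t^2/8)/16 + 2*t*e^(4*t)*e^(t^2/8) + 65*e^(4*t)*e^(t^2/8)/4
M′′′(t) = t^3*e^(4*t)*e^(t^2/8)/64 + 3*t^2*e^(4*t)*e^(t^2/8)/4 + 195*t*e^(4*t)*e^(t^2/8)/16 + 67*e^(4*t)*e^(t^2/8)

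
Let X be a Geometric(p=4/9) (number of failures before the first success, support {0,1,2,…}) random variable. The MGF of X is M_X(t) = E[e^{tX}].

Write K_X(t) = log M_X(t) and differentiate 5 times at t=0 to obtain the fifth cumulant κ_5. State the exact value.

κ_5 = K′′′′′(0) = 43785/128

M_X(t) = 4/(9*(1 - 5*e^(t)/9))
K_X(t) = log M_X(t) = -log(1 - 5*e^(t)/9) - 2*log(3) + 2*log(2)
K′(t) = -5*e^(t)/(5*e^(t) - 9)
K′′(t) = 45*e^(t)/(25*e^(2*t) - 90*e^(t) + 81)
K′′′(t) = (-225*e^(2*t) - 405*e^(t))/(125*e^(3*t) - 675*e^(2*t) + 1215*e^(t) - 729)
K′′′′(t) = (1125*e^(3*t) + 8100*e^(2*t) + 3645*e^(t))/(625*e^(4*t) - 4500*e^(3*t) + 12150*e^(2*t) - 14580*e^(t) + 6561)
K′′′′′(t) = (-5625*e^(4*t) - 111375*e^(3*t) - 200475*e^(2*t) - 32805*e^(t))/(3125*e^(5*t) - 28125*e^(4*t) + 101250*e^(3*t) - 182250*e^(2*t) + 164025*e^(t) - 59049)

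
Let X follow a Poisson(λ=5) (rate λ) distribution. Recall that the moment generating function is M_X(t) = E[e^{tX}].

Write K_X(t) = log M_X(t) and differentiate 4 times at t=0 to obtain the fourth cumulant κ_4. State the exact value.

M_X(t) = e^(5*e^(t) - 5)
K_X(t) = log M_X(t) = 5*e^(t) - 5
dK/dt = 5*e^(t)
d^2K/dt^2 = 5*e^(t)
d^3K/dt^3 = 5*e^(t)
d^4K/dt^4 = 5*e^(t)

κ_4 = d^4K/dt^4 |_{t=0} = 5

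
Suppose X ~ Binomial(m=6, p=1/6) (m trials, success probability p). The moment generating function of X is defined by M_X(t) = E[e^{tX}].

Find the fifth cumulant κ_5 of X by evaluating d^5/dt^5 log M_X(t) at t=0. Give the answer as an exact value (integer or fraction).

κ_5 = K′′′′′(0) = -10/27

M_X(t) = (e^(t)/6 + 5/6)^6
K_X(t) = log M_X(t) = 6*log(e^(t)/6 + 5/6)
K′(t) = 6*e^(t)/(e^(t) + 5)
K′′(t) = 30*e^(t)/(e^(2*t) + 10*e^(t) + 25)
K′′′(t) = (-30*e^(2*t) + 150*e^(t))/(e^(3*t) + 15*e^(2*t) + 75*e^(t) + 125)
K′′′′(t) = (30*e^(3*t) - 600*e^(2*t) + 750*e^(t))/(e^(4*t) + 20*e^(3*t) + 150*e^(2*t) + 500*e^(t) + 625)
K′′′′′(t) = (-30*e^(4*t) + 1650*e^(3*t) - 8250*e^(2*t) + 3750*e^(t))/(e^(5*t) + 25*e^(4*t) + 250*e^(3*t) + 1250*e^(2*t) + 3125*e^(t) + 3125)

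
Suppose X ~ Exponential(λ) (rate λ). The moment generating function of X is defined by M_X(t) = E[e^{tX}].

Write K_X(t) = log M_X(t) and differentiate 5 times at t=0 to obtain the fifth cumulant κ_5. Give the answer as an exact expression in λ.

κ_5 = K^(5)(0) = 24/λ^5

M_X(t) = λ/(λ - t)
K_X(t) = log M_X(t) = log(λ) - log(λ - t)
K^(5)(t) = -24/(-λ^5 + 5*λ^4*t - 10*λ^3*t^2 + 10*λ^2*t^3 - 5*λ*t^4 + t^5)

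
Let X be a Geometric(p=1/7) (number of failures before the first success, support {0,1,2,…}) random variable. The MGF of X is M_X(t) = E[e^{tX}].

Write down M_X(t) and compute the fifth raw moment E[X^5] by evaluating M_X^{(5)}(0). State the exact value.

M_X(t) = 1/(7*(1 - 6*e^(t)/7))
M′(t) = 6*e^(t)/(36*e^(2*t) - 84*e^(t) + 49)
M′′(t) = (-36*e^(2*t) - 42*e^(t))/(216*e^(3*t) - 756*e^(2*t) + 882*e^(t) - 343)
M′′′(t) = (216*e^(3*t) + 1008*e^(2*t) + 294*e^(t))/(1296*e^(4*t) - 6048*e^(3*t) + 10584*e^(2*t) - 8232*e^(t) + 2401)
M′′′′(t) = (-1296*e^(4*t) - 16632*e^(3*t) - 19404*e^(2*t) - 2058*e^(t))/(7776*e^(5*t) - 45360*e^(4*t) + 105840*e^(3*t) - 123480*e^(2*t) + 72030*e^(t) - 16807)

E[X^5] = M′′′′′(0) = 1277646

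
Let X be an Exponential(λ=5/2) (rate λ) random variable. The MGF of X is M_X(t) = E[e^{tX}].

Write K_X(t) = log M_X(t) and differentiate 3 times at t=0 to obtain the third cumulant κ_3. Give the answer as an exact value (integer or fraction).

κ_3 = K^(3)(0) = 16/125

M_X(t) = 5/(2*(5/2 - t))
K_X(t) = log M_X(t) = -log(5/2 - t) - log(2) + log(5)
K^(3)(t) = -16/(8*t^3 - 60*t^2 + 150*t - 125)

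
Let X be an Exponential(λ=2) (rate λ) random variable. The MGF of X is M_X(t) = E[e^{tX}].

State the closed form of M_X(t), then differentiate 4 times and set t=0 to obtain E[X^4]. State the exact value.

E[X^4] = d^4M/dt^4 |_{t=0} = 3/2

M_X(t) = 2/(2 - t)
dM/dt = 2/(t^2 - 4*t + 4)
d^2M/dt^2 = -4/(t^3 - 6*t^2 + 12*t - 8)
d^3M/dt^3 = 12/(t^4 - 8*t^3 + 24*t^2 - 32*t + 16)
d^4M/dt^4 = -48/(t^5 - 10*t^4 + 40*t^3 - 80*t^2 + 80*t - 32)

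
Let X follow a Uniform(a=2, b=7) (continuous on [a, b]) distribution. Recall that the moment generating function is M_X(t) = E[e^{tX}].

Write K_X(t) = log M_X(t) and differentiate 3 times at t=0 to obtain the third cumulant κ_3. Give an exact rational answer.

M_X(t) = (e^(7*t) - e^(2*t))/(5*t)
K_X(t) = log M_X(t) = -log(t) + log(e^(7*t) - e^(2*t)) - log(5)
K^(3)(t) = (125*t^3*e^(10*t) + 125*t^3*e^(5*t) - 2*e^(15*t) + 6*e^(10*t) - 6*e^(5*t) + 2)/(t^3*e^(15*t) - 3*t^3*e^(10*t) + 3*t^3*e^(5*t) - t^3)

κ_3 = K^(3)(0) = 0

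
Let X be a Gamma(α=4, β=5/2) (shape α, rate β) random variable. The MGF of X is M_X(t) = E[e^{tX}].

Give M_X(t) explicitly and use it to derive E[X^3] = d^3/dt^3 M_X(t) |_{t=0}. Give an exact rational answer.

E[X^3] = M^(3)(0) = 192/25

M_X(t) = 625/(16*(5/2 - t)^4)
M^(3)(t) = -600000/(128*t^7 - 2240*t^6 + 16800*t^5 - 70000*t^4 + 175000*t^3 - 262500*t^2 + 218750*t - 78125)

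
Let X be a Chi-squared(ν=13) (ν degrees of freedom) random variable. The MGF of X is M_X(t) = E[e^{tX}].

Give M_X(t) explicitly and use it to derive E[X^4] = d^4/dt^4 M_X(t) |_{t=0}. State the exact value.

E[X^4] = D^4[M](0) = 62985

M_X(t) = (1 - 2*t)^(-13/2)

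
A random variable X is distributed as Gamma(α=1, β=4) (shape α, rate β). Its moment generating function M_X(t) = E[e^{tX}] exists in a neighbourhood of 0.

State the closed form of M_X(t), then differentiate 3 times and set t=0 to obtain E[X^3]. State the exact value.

M_X(t) = 4/(4 - t)
M^(3)(t) = 24/(t^4 - 16*t^3 + 96*t^2 - 256*t + 256)

E[X^3] = M^(3)(0) = 3/32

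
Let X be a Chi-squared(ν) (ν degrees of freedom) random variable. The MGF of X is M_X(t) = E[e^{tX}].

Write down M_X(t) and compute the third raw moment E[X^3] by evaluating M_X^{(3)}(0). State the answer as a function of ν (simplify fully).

M_X(t) = (1 - 2*t)^(-ν/2)
M^(3)(t) = (-ν^3 - 6*ν^2 - 8*ν)/(8*t^3*(1 - 2*t)^(ν/2) - 12*t^2*(1 - 2*t)^(ν/2) + 6*t*(1 - 2*t)^(ν/2) - (1 - 2*t)^(ν/2))

E[X^3] = M^(3)(0) = ν*(ν^2 + 6*ν + 8)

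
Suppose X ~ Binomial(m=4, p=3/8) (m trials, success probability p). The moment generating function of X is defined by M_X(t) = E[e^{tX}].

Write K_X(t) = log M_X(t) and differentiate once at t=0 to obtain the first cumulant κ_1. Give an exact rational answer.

M_X(t) = (3*e^(t)/8 + 5/8)^4
K_X(t) = log M_X(t) = 4*log(3*e^(t)/8 + 5/8)
dK/dt = 12*e^(t)/(3*e^(t) + 5)

κ_1 = dK/dt |_{t=0} = 3/2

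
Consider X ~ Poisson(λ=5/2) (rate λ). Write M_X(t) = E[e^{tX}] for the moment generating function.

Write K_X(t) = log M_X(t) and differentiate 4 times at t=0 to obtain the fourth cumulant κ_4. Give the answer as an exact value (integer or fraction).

κ_4 = K′′′′(0) = 5/2

M_X(t) = e^(5*e^(t)/2 - 5/2)
K_X(t) = log M_X(t) = 5*e^(t)/2 - 5/2
K′(t) = 5*e^(t)/2
K′′(t) = 5*e^(t)/2
K′′′(t) = 5*e^(t)/2
K′′′′(t) = 5*e^(t)/2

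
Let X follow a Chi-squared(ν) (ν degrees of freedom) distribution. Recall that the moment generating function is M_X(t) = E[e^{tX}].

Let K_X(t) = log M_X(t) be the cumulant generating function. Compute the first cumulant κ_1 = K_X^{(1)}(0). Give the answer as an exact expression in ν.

κ_1 = dK/dt |_{t=0} = ν

M_X(t) = (1 - 2*t)^(-ν/2)
K_X(t) = log M_X(t) = -ν*log(1 - 2*t)/2
dK/dt = -ν/(2*t - 1)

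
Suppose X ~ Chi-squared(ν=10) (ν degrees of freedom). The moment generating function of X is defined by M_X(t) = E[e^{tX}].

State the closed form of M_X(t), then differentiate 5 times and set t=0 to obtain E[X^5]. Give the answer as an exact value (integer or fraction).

E[X^5] = M′′′′′(0) = 483840

M_X(t) = (1 - 2*t)^(-5)
M′(t) = 10/(64*t^6 - 192*t^5 + 240*t^4 - 160*t^3 + 60*t^2 - 12*t + 1)
M′′(t) = -120/(128*t^7 - 448*t^6 + 672*t^5 - 560*t^4 + 280*t^3 - 84*t^2 + 14*t - 1)
M′′′(t) = 1680/(256*t^8 - 1024*t^7 + 1792*t^6 - 1792*t^5 + 1120*t^4 - 448*t^3 + 112*t^2 - 16*t + 1)
M′′′′(t) = -26880/(512*t^9 - 2304*t^8 + 4608*t^7 - 5376*t^6 + 4032*t^5 - 2016*t^4 + 672*t^3 - 144*t^2 + 18*t - 1)
M′′′′′(t) = 483840/(1024*t^10 - 5120*t^9 + 11520*t^8 - 15360*t^7 + 13440*t^6 - 8064*t^5 + 3360*t^4 - 960*t^3 + 180*t^2 - 20*t + 1)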